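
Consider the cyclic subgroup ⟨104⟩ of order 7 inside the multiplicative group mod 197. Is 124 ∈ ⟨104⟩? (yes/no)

no

124 ∈ ⟨104⟩ iff 124^7 ≡ 1 (mod 197), since |⟨104⟩| = 7.
124^7 mod 197 = 87.
Since 87 ≠ 1, 124 does not lie in the subgroup.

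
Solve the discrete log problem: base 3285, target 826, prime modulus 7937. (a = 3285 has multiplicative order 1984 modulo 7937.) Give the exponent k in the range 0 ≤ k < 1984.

Baby-step giant-step with m = ceil(sqrt(1984)) = 45.
Baby table (3285^j mod 7937 for j=0..44):
  0:1  1:3285  2:4842  3:222  4:7003  5:3429  6:1662  7:6951
  8:7223  9:3862  10:3344  11:232  12:168  13:4227  14:3882  15:5548
  16:1828  17:4608  18:1421  19:1029  20:7040  21:5919  22:6202  23:7228
  24:4413  25:3743  26:1342  27:3435  28:5498  29:4255  30:618  31:6195
  32:107  33:2267  34:2189  35:7880  36:3243  37:1801  38:3220  39:5616
  40:2972  41:510  42:643  43:1013  44:2102
Giant step factor: 3285^(-45) ≡ 7474 (mod 7937).
Scan 826·7474^i mod 7937 for i = 0, 1, …:
  i=0: 826   i=1: 6475   i=2: 2261   i=3: 841
  i=4: 7467   i=5: 3311   i=6: 6785   i=7: 1597
  i=8: 6667   i=9: 672     …   i=39: 525
  i=40: 2972
Match at i=40, j=40: k = 40·45 + 40 = 1840.

1840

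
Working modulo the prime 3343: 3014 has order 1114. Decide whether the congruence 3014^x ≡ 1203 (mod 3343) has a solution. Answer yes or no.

no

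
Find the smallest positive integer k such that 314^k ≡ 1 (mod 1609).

The order of 314 must divide p − 1 = 1608 = 2^3 · 3 · 67.
Divisors: 1, 2, 3, 4, 6, 8, 12, 24, 67, 134, 201, 268, 402, 536, 804, 1608.
Check each in increasing order: 314^1 ≡ 314;  314^2 ≡ 447;  314^3 ≡ 375;  314^4 ≡ 293;  314^6 ≡ 642;  314^8 ≡ 572;  314^12 ≡ 260;  314^24 ≡ 22;  314^67 ≡ 421;  314^134 ≡ 251;  314^201 ≡ 1086;  314^268 ≡ 250;  314^402 ≡ 1608;  314^536 ≡ 1358;  314^804 ≡ 1.
Smallest exponent giving 1 is 804.

804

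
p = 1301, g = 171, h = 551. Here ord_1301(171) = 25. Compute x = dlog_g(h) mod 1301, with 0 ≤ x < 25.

14

Successive powers of 171 modulo 1301:
  171^0=1  171^1=171  171^2=619  171^3=468  171^4=667  171^5=870
  171^6=456  171^7=1217  171^8=1248  171^9=44  171^10=1019  171^11=1216
  171^12=1077  171^13=726  171^14=551
So 171^14 ≡ 551 (mod 1301), giving x = 14.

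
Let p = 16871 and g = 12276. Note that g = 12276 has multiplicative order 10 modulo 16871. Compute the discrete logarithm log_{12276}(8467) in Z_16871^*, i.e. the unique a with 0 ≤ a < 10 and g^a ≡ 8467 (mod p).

7

Successive powers of 12276 modulo 16871:
  12276^0=1  12276^1=12276  12276^2=8404  12276^3=1339  12276^4=5210  12276^5=16870
  12276^6=4595  12276^7=8467
So 12276^7 ≡ 8467 (mod 16871), giving a = 7.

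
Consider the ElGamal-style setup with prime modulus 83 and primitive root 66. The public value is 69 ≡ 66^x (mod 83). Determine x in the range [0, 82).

Baby-step giant-step with m = ceil(sqrt(82)) = 10.
Baby table (66^j mod 83 for j=0..9):
  0:1  1:66  2:40  3:67  4:23  5:24  6:7  7:47
  8:31  9:54
Giant step factor: 66^(-10) ≡ 33 (mod 83).
Scan 69·33^i mod 83 for i = 0, 1, …:
  i=0: 69   i=1: 36   i=2: 26   i=3: 28
  i=4: 11   i=5: 31
Match at i=5, j=8: x = 5·10 + 8 = 58.

58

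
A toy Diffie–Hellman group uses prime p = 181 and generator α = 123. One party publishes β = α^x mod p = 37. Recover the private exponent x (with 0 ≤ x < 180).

74

Baby-step giant-step with m = ceil(sqrt(180)) = 14.
Baby table (123^j mod 181 for j=0..13):
  0:1  1:123  2:106  3:6  4:14  5:93  6:36  7:84
  8:15  9:35  10:142  11:90  12:29  13:128
Giant step factor: 123^(-14) ≡ 60 (mod 181).
Scan 37·60^i mod 181 for i = 0, 1, …:
  i=0: 37   i=1: 48   i=2: 165   i=3: 126
  i=4: 139   i=5: 14
Match at i=5, j=4: x = 5·14 + 4 = 74.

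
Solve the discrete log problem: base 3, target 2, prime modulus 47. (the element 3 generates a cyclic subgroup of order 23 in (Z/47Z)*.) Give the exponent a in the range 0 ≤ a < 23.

17

Successive powers of 3 modulo 47:
  3^0=1  3^1=3  3^2=9  3^3=27  3^4=34  3^5=8
  3^6=24  3^7=25  3^8=28  3^9=37  3^10=17  3^11=4
  3^12=12  3^13=36  3^14=14  3^15=42  3^16=32  3^17=2
So 3^17 ≡ 2 (mod 47), giving a = 17.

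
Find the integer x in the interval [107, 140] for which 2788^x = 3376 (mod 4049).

Compute 2788^107 mod 4049 = 663, then multiply by 2788 repeatedly:
  2788^107=663  2788^108=2100  2788^109=3995  2788^110=3310  2788^111=609
  2788^112=1361  2788^113=555  2788^114=622  2788^115=1164  2788^116=1983
  2788^117=1719  2788^118=2605  2788^119=2883  2788^120=539  2788^121=553
  2788^122=3144  2788^123=3436  2788^124=3683  2788^125=3989  2788^126=2778
  2788^127=3376
Found 3376 at exponent 127.

127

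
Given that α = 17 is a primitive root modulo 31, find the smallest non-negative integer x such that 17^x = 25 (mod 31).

10

Successive powers of 17 modulo 31:
  17^0=1  17^1=17  17^2=10  17^3=15  17^4=7  17^5=26
  17^6=8  17^7=12  17^8=18  17^9=27  17^10=25
So 17^10 ≡ 25 (mod 31), giving x = 10.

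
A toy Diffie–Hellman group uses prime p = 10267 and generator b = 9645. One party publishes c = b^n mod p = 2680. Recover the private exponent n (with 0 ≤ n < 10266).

8189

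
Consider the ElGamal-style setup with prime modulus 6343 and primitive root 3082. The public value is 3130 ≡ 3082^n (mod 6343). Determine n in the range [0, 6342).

5399

Baby-step giant-step with m = ceil(sqrt(6342)) = 80.
Baby table (3082^j mod 6343 for j=0..79):
  0:1  1:3082  2:3253  3:3806  4:1885  5:5725  6:4567  7:377
  8:1145  9:2182  10:1344  11:229  12:1705  13:2806  14:2583  15:341
  16:4367  17:5591  18:3874  19:2142  20:4924  21:3312  22:1697  23:3522
  24:1931  25:1608  26:1973  27:4192  28:5396  29:5469  30:2107  31:4885
  32:3631  33:1690  34:977  35:4532  36:338  37:1464  38:2175  39:5142
  40:2830  41:435  42:2297  43:566  44:87  45:1728  46:3919  47:1286
  48:5420  49:3321  50:4063  51:1084  52:4470  53:5887  54:2754  55:894
  56:2446  57:3088  58:2716  59:4295  60:5692  61:4349  62:859  63:2407
  64:3407  65:2709  66:1750  67:1950  68:3079  69:350  70:390  71:3153
  72:70  73:78  74:5705  75:14  76:5090  77:1141  78:2540  79:1018
Giant step factor: 3082^(-80) ≡ 1879 (mod 6343).
Scan 3130·1879^i mod 6343 for i = 0, 1, …:
  i=0: 3130   i=1: 1309   i=2: 4870   i=3: 4124
  i=4: 4193   i=5: 641   i=6: 5612   i=7: 2882
  i=8: 4699   i=9: 6308     …   i=66: 1218
  i=67: 5142
Match at i=67, j=39: n = 67·80 + 39 = 5399.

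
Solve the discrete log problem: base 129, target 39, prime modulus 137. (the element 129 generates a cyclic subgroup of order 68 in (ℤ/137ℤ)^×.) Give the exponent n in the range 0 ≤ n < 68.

53

Baby-step giant-step with m = ceil(sqrt(68)) = 9.
Baby table (129^j mod 137 for j=0..8):
  0:1  1:129  2:64  3:36  4:123  5:112  6:63  7:44
  8:59
Giant step factor: 129^(-9) ≡ 128 (mod 137).
Scan 39·128^i mod 137 for i = 0, 1, …:
  i=0: 39   i=1: 60   i=2: 8   i=3: 65
  i=4: 100   i=5: 59
Match at i=5, j=8: n = 5·9 + 8 = 53.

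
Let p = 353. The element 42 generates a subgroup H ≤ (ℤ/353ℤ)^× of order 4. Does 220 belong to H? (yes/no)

⟨42⟩ has order 4; its elements mod 353 are {1, 42, 311, 352}.
220 is not in this set.

no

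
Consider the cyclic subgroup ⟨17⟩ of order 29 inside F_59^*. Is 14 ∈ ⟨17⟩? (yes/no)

no

14 ∈ ⟨17⟩ iff 14^29 ≡ 1 (mod 59), since |⟨17⟩| = 29.
14^29 mod 59 = 58.
Since 58 ≠ 1, 14 does not lie in the subgroup.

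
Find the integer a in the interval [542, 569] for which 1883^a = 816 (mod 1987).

Compute 1883^542 mod 1987 = 672, then multiply by 1883 repeatedly:
  1883^542=672  1883^543=1644  1883^544=1893  1883^545=1828  1883^546=640
  1883^547=998  1883^548=1519  1883^549=984  1883^550=988  1883^551=572
  1883^552=122  1883^553=1221  1883^554=184  1883^555=734  1883^556=1157
  1883^557=879  1883^558=1973  1883^559=1456  1883^560=1575  1883^561=1121
  1883^562=649  1883^563=62  1883^564=1500  1883^565=973  1883^566=145
  1883^567=816
Found 816 at exponent 567.

567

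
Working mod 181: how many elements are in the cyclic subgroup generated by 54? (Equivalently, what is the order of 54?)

180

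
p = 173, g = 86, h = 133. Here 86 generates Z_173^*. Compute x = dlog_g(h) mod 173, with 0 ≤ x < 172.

Baby-step giant-step with m = ceil(sqrt(172)) = 14.
Baby table (86^j mod 173 for j=0..13):
  0:1  1:86  2:130  3:108  4:119  5:27  6:73  7:50
  8:148  9:99  10:37  11:68  12:139  13:17
Giant step factor: 86^(-14) ≡ 122 (mod 173).
Scan 133·122^i mod 173 for i = 0, 1, …:
  i=0: 133   i=1: 137   i=2: 106   i=3: 130
Match at i=3, j=2: x = 3·14 + 2 = 44.

44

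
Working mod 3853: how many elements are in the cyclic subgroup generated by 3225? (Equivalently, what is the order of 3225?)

The order of 3225 must divide p − 1 = 3852 = 2^2 · 3^2 · 107.
Divisors: 1, 2, 3, 4, 6, 9, 12, 18, 36, 107, 214, 321, 428, 642, 963, 1284, 1926, 3852.
Check each in increasing order: 3225^1 ≡ 3225;  3225^2 ≡ 1378;  3225^3 ≡ 1541;  3225^4 ≡ 3208;  3225^6 ≡ 1233;  3225^9 ≡ 524;  3225^12 ≡ 2207;  3225^18 ≡ 1013;  3225^36 ≡ 1271;  3225^107 ≡ 840;  3225^214 ≡ 501;  3225^321 ≡ 863;  3225^428 ≡ 556;  3225^642 ≡ 1140;  3225^963 ≡ 1305;  3225^1284 ≡ 1139;  3225^1926 ≡ 3852;  3225^3852 ≡ 1.
Smallest exponent giving 1 is 3852.

3852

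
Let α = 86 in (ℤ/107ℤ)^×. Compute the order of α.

53

The order of 86 must divide p − 1 = 106 = 2 · 53.
Divisors: 1, 2, 53, 106.
Check each in increasing order: 86^1 ≡ 86;  86^2 ≡ 13;  86^53 ≡ 1.
Smallest exponent giving 1 is 53.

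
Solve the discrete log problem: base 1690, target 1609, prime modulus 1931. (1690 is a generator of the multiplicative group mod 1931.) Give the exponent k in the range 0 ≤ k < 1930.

1560

Baby-step giant-step with m = ceil(sqrt(1930)) = 44.
Baby table (1690^j mod 1931 for j=0..43):
  0:1  1:1690  2:151  3:298  4:1560  5:585  6:1909  7:1440
  8:540  9:1168  10:438  11:647  12:484  13:1147  14:1637  15:1338
  16:19  17:1214  18:938  19:1800  20:675  21:1460  22:1513  23:326
  24:605  25:951  26:598  27:707  28:1472  29:552  30:207  31:319
  32:361  33:1825  34:443  35:1373  36:1239  37:706  38:1713  39:401
  40:1840  41:690  42:1707  43:1847
Giant step factor: 1690^(-44) ≡ 1226 (mod 1931).
Scan 1609·1226^i mod 1931 for i = 0, 1, …:
  i=0: 1609   i=1: 1083   i=2: 1161   i=3: 239
  i=4: 1433   i=5: 1579   i=6: 992   i=7: 1593
  i=8: 777   i=9: 619     …   i=34: 944
  i=35: 675
Match at i=35, j=20: k = 35·44 + 20 = 1560.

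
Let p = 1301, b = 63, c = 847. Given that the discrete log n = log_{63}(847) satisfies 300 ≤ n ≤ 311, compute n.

Compute 63^300 mod 1301 = 988, then multiply by 63 repeatedly:
  63^300=988  63^301=1097  63^302=158  63^303=847
Found 847 at exponent 303.

303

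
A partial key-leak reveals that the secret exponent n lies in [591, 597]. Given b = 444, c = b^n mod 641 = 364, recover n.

594

Compute 444^591 mod 641 = 299, then multiply by 444 repeatedly:
  444^591=299  444^592=69  444^593=509  444^594=364
Found 364 at exponent 594.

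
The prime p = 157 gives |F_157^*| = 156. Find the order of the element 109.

39

The order of 109 must divide p − 1 = 156 = 2^2 · 3 · 13.
Divisors: 1, 2, 3, 4, 6, 12, 13, 26, 39, 52, 78, 156.
Check each in increasing order: 109^1 ≡ 109;  109^2 ≡ 106;  109^3 ≡ 93;  109^4 ≡ 89;  109^6 ≡ 14;  109^12 ≡ 39;  109^13 ≡ 12;  109^26 ≡ 144;  109^39 ≡ 1.
Smallest exponent giving 1 is 39.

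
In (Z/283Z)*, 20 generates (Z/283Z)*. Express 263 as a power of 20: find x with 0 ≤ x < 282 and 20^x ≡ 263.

142

Baby-step giant-step with m = ceil(sqrt(282)) = 17.
Baby table (20^j mod 283 for j=0..16):
  0:1  1:20  2:117  3:76  4:105  5:119  6:116  7:56
  8:271  9:43  10:11  11:220  12:155  13:270  14:23  15:177
  16:144
Giant step factor: 20^(-17) ≡ 17 (mod 283).
Scan 263·17^i mod 283 for i = 0, 1, …:
  i=0: 263   i=1: 226   i=2: 163   i=3: 224
  i=4: 129   i=5: 212   i=6: 208   i=7: 140
  i=8: 116
Match at i=8, j=6: x = 8·17 + 6 = 142.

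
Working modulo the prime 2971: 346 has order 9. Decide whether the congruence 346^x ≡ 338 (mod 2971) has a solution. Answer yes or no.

no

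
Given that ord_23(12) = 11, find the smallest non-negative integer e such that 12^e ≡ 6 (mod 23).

2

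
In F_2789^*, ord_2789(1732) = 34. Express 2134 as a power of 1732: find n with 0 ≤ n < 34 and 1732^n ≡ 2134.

14

Successive powers of 1732 modulo 2789:
  1732^0=1  1732^1=1732  1732^2=1649  1732^3=132  1732^4=2715  1732^5=126
  1732^6=690  1732^7=1388  1732^8=2687  1732^9=1832  1732^10=1931  1732^11=481
  1732^12=1970  1732^13=1093  1732^14=2134
So 1732^14 ≡ 2134 (mod 2789), giving n = 14.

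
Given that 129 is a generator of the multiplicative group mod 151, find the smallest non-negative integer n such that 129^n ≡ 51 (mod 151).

Baby-step giant-step with m = ceil(sqrt(150)) = 13.
Baby table (129^j mod 151 for j=0..12):
  0:1  1:129  2:31  3:73  4:55  5:149  6:44  7:89
  8:5  9:41  10:4  11:63  12:124
Giant step factor: 129^(-13) ≡ 15 (mod 151).
Scan 51·15^i mod 151 for i = 0, 1, …:
  i=0: 51   i=1: 10   i=2: 150   i=3: 136
  i=4: 77   i=5: 98   i=6: 111   i=7: 4
Match at i=7, j=10: n = 7·13 + 10 = 101.

101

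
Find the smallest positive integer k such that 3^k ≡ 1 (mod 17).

16

The order of 3 must divide p − 1 = 16 = 2^4.
Divisors: 1, 2, 4, 8, 16.
Check each in increasing order: 3^1 ≡ 3;  3^2 ≡ 9;  3^4 ≡ 13;  3^8 ≡ 16;  3^16 ≡ 1.
Smallest exponent giving 1 is 16.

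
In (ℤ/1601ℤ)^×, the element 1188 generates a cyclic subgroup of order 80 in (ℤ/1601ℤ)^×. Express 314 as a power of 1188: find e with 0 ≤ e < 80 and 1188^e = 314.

39

Baby-step giant-step with m = ceil(sqrt(80)) = 9.
Baby table (1188^j mod 1601 for j=0..8):
  0:1  1:1188  2:863  3:604  4:304  5:927  6:1389  7:1102
  8:1159
Giant step factor: 1188^(-9) ≡ 1551 (mod 1601).
Scan 314·1551^i mod 1601 for i = 0, 1, …:
  i=0: 314   i=1: 310   i=2: 510   i=3: 116
  i=4: 604
Match at i=4, j=3: e = 4·9 + 3 = 39.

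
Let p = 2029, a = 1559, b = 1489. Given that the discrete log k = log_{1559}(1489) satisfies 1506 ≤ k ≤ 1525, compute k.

1518

Compute 1559^1506 mod 2029 = 1660, then multiply by 1559 repeatedly:
  1559^1506=1660  1559^1507=965  1559^1508=946  1559^1509=1760  1559^1510=632
  1559^1511=1223  1559^1512=1426  1559^1513=1379  1559^1514=1150  1559^1515=1243
  1559^1516=142  1559^1517=217  1559^1518=1489
Found 1489 at exponent 1518.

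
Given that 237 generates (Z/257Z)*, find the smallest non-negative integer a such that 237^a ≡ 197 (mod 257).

168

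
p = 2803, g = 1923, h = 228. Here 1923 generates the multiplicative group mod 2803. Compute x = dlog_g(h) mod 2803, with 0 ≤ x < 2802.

2305

Baby-step giant-step with m = ceil(sqrt(2802)) = 53.
Baby table (1923^j mod 2803 for j=0..52):
  0:1  1:1923  2:772  3:1769  4:1748  5:607  6:1213  7:503
  8:234  9:1502  10:1256  11:1905  12:2597  13:1888  14:739  15:2779
  16:1499  17:1093  18:2392  19:93  20:2250  21:1721  22:1943  23:2793
  24:391  25:689  26:1931  27:2141  28:2339  29:1885  30:576  31:463
  32:1798  33:1455  34:571  35:2060  36:741  37:1019  38:240  39:1828
  40:282  41:1307  42:1873  43:2727  44:2411  45:191  46:100  47:1696
  48:1519  49:311  50:1014  51:1837  52:771
Giant step factor: 1923^(-53) ≡ 91 (mod 2803).
Scan 228·91^i mod 2803 for i = 0, 1, …:
  i=0: 228   i=1: 1127   i=2: 1649   i=3: 1500
  i=4: 1956   i=5: 1407   i=6: 1902   i=7: 2099
  i=8: 405   i=9: 416     …   i=42: 2547
  i=43: 1931
Match at i=43, j=26: x = 43·53 + 26 = 2305.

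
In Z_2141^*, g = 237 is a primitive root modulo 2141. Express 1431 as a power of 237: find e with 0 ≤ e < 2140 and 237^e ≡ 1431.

Baby-step giant-step with m = ceil(sqrt(2140)) = 47.
Baby table (237^j mod 2141 for j=0..46):
  0:1  1:237  2:503  3:1456  4:371  5:146  6:346  7:644
  8:617  9:641  10:2047  11:1273  12:1961  13:160  14:1523  15:1263
  16:1732  17:1553  18:1950  19:1835  20:272  21:234  22:1933  23:2088
  24:285  25:1174  26:2049  27:1747  28:826  29:931  30:124  31:1555
  32:283  33:700  34:1043  35:976  36:84  37:639  38:1573  39:267
  40:1190  41:1559  42:1231  43:571  44:444  45:319  46:668
Giant step factor: 237^(-47) ≡ 127 (mod 2141).
Scan 1431·127^i mod 2141 for i = 0, 1, …:
  i=0: 1431   i=1: 1893   i=2: 619   i=3: 1537
  i=4: 368   i=5: 1775   i=6: 620   i=7: 1664
  i=8: 1510   i=9: 1221     …   i=20: 1972
  i=21: 2088
Match at i=21, j=23: e = 21·47 + 23 = 1010.

1010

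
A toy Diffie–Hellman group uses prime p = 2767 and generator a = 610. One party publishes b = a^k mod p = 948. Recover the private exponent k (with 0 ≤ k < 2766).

512

Baby-step giant-step with m = ceil(sqrt(2766)) = 53.
Baby table (610^j mod 2767 for j=0..52):
  0:1  1:610  2:1322  3:1223  4:1707  5:878  6:1549  7:1343
  8:198  9:1799  10:1658  11:1425  12:412  13:2290  14:2332  15:282
  16:466  17:2026  18:1778  19:2683  20:1333  21:2399  22:2414  23:496
  24:957  25:2700  26:635  27:2737  28:1069  29:1845  30:2048  31:1363
  32:1330  33:569  34:1215  35:2361  36:1370  37:66  38:1522  39:1475
  40:475  41:1982  42:2608  43:2622  44:94  45:2000  46:2520  47:1515
  48:2739  49:2289  50:1722  51:1727  52:2010
Giant step factor: 610^(-53) ≡ 2368 (mod 2767).
Scan 948·2368^i mod 2767 for i = 0, 1, …:
  i=0: 948   i=1: 827   i=2: 2067   i=3: 2600
  i=4: 225   i=5: 1536   i=6: 1410   i=7: 1878
  i=8: 535   i=9: 2361
Match at i=9, j=35: k = 9·53 + 35 = 512.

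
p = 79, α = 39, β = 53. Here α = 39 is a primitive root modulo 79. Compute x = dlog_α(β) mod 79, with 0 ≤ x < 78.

49

Baby-step giant-step with m = ceil(sqrt(78)) = 9.
Baby table (39^j mod 79 for j=0..8):
  0:1  1:39  2:20  3:69  4:5  5:37  6:21  7:29
  8:25
Giant step factor: 39^(-9) ≡ 41 (mod 79).
Scan 53·41^i mod 79 for i = 0, 1, …:
  i=0: 53   i=1: 40   i=2: 60   i=3: 11
  i=4: 56   i=5: 5
Match at i=5, j=4: x = 5·9 + 4 = 49.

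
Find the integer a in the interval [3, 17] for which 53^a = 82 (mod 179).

16

Compute 53^3 mod 179 = 128, then multiply by 53 repeatedly:
  53^3=128  53^4=161  53^5=120  53^6=95  53^7=23
  53^8=145  53^9=167  53^10=80  53^11=123  53^12=75
  53^13=37  53^14=171  53^15=113  53^16=82
Found 82 at exponent 16.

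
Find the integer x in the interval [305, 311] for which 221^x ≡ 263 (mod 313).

Compute 221^305 mod 313 = 55, then multiply by 221 repeatedly:
  221^305=55  221^306=261  221^307=89  221^308=263
Found 263 at exponent 308.

308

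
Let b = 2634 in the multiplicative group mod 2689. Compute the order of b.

The order of 2634 must divide p − 1 = 2688 = 2^7 · 3 · 7.
Divisors: 1, 2, 3, 4, 6, 7, 8, 12, 14, 16, 21, 24, 28, 32, 42, 48, 56, 64, 84, 96, 112, 128, 168, 192, 224, 336, 384, 448, 672, 896, 1344, 2688.
Check each in increasing order: 2634^1 ≡ 2634;  2634^2 ≡ 336;  2634^3 ≡ 343;  2634^4 ≡ 2647;  2634^6 ≡ 2022;  2634^7 ≡ 1728;  2634^8 ≡ 1764;  2634^12 ≡ 1204;  2634^14 ≡ 1194;  2634^16 ≡ 523;  2634^21 ≡ 769;  2634^24 ≡ 245;  2634^28 ≡ 466;  2634^32 ≡ 1940;  2634^42 ≡ 2470;  2634^48 ≡ 867;  2634^56 ≡ 2036;  2634^64 ≡ 1689;  2634^84 ≡ 2248;  2634^96 ≡ 1458;  2634^112 ≡ 1547;  2634^128 ≡ 2381;  2634^168 ≡ 873;  2634^192 ≡ 1454;  2634^224 ≡ 2688;  2634^336 ≡ 1142;  2634^384 ≡ 562;  2634^448 ≡ 1.
Smallest exponent giving 1 is 448.

448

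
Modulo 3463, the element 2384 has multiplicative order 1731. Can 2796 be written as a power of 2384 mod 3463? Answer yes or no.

2796 ∈ ⟨2384⟩ iff 2796^1731 ≡ 1 (mod 3463), since |⟨2384⟩| = 1731.
2796^1731 mod 3463 = 3462.
Since 3462 ≠ 1, 2796 does not lie in the subgroup.

no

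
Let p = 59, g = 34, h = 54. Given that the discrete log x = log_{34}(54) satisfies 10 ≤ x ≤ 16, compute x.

Compute 34^10 mod 59 = 16, then multiply by 34 repeatedly:
  34^10=16  34^11=13  34^12=29  34^13=42  34^14=12
  34^15=54
Found 54 at exponent 15.

15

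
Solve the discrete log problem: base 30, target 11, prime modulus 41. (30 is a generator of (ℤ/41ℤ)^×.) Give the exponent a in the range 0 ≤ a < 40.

21

Successive powers of 30 modulo 41:
  30^0=1  30^1=30  30^2=39  30^3=22  30^4=4  30^5=38
  30^6=33  30^7=6  30^8=16  30^9=29  30^10=9  30^11=24
  30^12=23  30^13=34  30^14=36  30^15=14  30^16=10  30^17=13
  30^18=21  30^19=15  30^20=40  30^21=11
So 30^21 ≡ 11 (mod 41), giving a = 21.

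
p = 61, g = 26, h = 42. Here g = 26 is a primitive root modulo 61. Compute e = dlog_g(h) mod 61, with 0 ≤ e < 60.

16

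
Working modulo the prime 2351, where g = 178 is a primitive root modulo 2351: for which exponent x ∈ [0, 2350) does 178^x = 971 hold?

1293

Baby-step giant-step with m = ceil(sqrt(2350)) = 49.
Baby table (178^j mod 2351 for j=0..48):
  0:1  1:178  2:1121  3:2054  4:1207  5:905  6:1222  7:1224
  8:1580  9:1471  10:877  11:940  12:399  13:492  14:589  15:1398
  16:1989  17:1392  18:921  19:1719  20:352  21:1530  22:1975  23:1251
  24:1684  25:1175  26:2262  27:615  28:1324  29:572  30:723  31:1740
  32:1739  33:1561  34:440  35:737  36:1881  37:976  38:2105  39:881
  40:1652  41:181  42:1655  43:715  44:316  45:2175  46:1586  47:188
  48:550
Giant step factor: 178^(-49) ≡ 712 (mod 2351).
Scan 971·712^i mod 2351 for i = 0, 1, …:
  i=0: 971   i=1: 158   i=2: 1999   i=3: 933
  i=4: 1314   i=5: 2221   i=6: 1480   i=7: 512
  i=8: 139   i=9: 226     …   i=25: 818
  i=26: 1719
Match at i=26, j=19: x = 26·49 + 19 = 1293.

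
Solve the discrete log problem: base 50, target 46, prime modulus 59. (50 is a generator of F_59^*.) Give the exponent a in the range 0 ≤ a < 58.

Successive powers of 50 modulo 59:
  50^0=1  50^1=50  50^2=22  50^3=38  50^4=12  50^5=10
  50^6=28  50^7=43  50^8=26  50^9=2  50^10=41  50^11=44
  50^12=17  50^13=24  50^14=20  50^15=56  50^16=27  50^17=52
  50^18=4  50^19=23  50^20=29  50^21=34  50^22=48  50^23=40
  50^24=53  50^25=54  50^26=45  50^27=8  50^28=46
So 50^28 ≡ 46 (mod 59), giving a = 28.

28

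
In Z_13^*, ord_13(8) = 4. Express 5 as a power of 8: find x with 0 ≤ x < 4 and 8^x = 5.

Successive powers of 8 modulo 13:
  8^0=1  8^1=8  8^2=12  8^3=5
So 8^3 ≡ 5 (mod 13), giving x = 3.

3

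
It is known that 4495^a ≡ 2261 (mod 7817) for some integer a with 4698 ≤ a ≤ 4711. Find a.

Compute 4495^4698 mod 7817 = 1252, then multiply by 4495 repeatedly:
  4495^4698=1252  4495^4699=7317  4495^4700=3796  4495^4701=6326  4495^4702=4941
  4495^4703=1698  4495^4704=3118  4495^4705=7346  4495^4706=1262  4495^4707=5365
  4495^4708=230  4495^4709=2006  4495^4710=3969  4495^4711=2261
Found 2261 at exponent 4711.

4711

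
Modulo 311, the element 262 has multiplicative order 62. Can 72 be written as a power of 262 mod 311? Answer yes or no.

no

72 ∈ ⟨262⟩ iff 72^62 ≡ 1 (mod 311), since |⟨262⟩| = 62.
72^62 mod 311 = 216.
Since 216 ≠ 1, 72 does not lie in the subgroup.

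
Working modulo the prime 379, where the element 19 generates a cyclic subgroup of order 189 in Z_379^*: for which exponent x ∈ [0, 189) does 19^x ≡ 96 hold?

Baby-step giant-step with m = ceil(sqrt(189)) = 14.
Baby table (19^j mod 379 for j=0..13):
  0:1  1:19  2:361  3:37  4:324  5:92  6:232  7:239
  8:372  9:246  10:126  11:120  12:6  13:114
Giant step factor: 19^(-14) ≡ 193 (mod 379).
Scan 96·193^i mod 379 for i = 0, 1, …:
  i=0: 96   i=1: 336   i=2: 39   i=3: 326
  i=4: 4   i=5: 14   i=6: 49   i=7: 361
Match at i=7, j=2: x = 7·14 + 2 = 100.

100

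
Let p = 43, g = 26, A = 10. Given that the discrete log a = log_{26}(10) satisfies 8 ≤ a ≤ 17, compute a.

8

Compute 26^8 mod 43 = 10, then multiply by 26 repeatedly:
  26^8=10
Found 10 at exponent 8.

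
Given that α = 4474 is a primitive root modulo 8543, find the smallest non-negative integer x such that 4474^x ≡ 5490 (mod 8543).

1075

Baby-step giant-step with m = ceil(sqrt(8542)) = 93.
Baby table (4474^j mod 8543 for j=0..92):
  0:1  1:4474  2:427  3:5309  4:2926  5:3048  6:2124  7:2960
  8:1390  9:8099  10:4063  11:6901  12:672  13:7935  14:5025  15:5217
  16:1382  17:6479  18:647  19:7144  20:2893  21:637  22:5119  23:7166
  24:7348  25:1488  26:2315  27:3194  28:6060  29:5501  30:7634  31:8145
  32:4835  33:914  34:5682  35:5843  36:2  37:405  38:854  39:2075
  40:5852  41:6096  42:4248  43:5920  44:2780  45:7655  46:8126  47:5259
  48:1344  49:7327  50:1507  51:1891  52:2764  53:4415  54:1294  55:5745
  56:5786  57:1274  58:1695  59:5789  60:6153  61:2976  62:4630  63:6388
  64:3577  65:2459  66:6725  67:7747  68:1127  69:1828  70:2821  71:3143
  72:4  73:810  74:1708  75:4150  76:3161  77:3649  78:8496  79:3297
  80:5560  81:6767  82:7709  83:1975  84:2688  85:6111  86:3014  87:3782
  88:5528  89:287  90:2588  91:2947  92:3029
Giant step factor: 4474^(-93) ≡ 1720 (mod 8543).
Scan 5490·1720^i mod 8543 for i = 0, 1, …:
  i=0: 5490   i=1: 2785   i=2: 6120   i=3: 1424
  i=4: 5982   i=5: 3268   i=6: 8209   i=7: 6444
  i=8: 3409   i=9: 2982   i=10: 3240   i=11: 2764
Match at i=11, j=52: x = 11·93 + 52 = 1075.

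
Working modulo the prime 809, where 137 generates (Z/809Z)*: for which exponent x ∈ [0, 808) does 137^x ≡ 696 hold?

244

Baby-step giant-step with m = ceil(sqrt(808)) = 29.
Baby table (137^j mod 809 for j=0..28):
  0:1  1:137  2:162  3:351  4:356  5:232  6:233  7:370
  8:532  9:74  10:430  11:662  12:86  13:456  14:179  15:253
  16:683  17:536  18:622  19:269  20:448  21:701  22:575  23:302
  24:115  25:384  26:23  27:724  28:490
Giant step factor: 137^(-29) ≡ 571 (mod 809).
Scan 696·571^i mod 809 for i = 0, 1, …:
  i=0: 696   i=1: 197   i=2: 36   i=3: 331
  i=4: 504   i=5: 589   i=6: 584   i=7: 156
  i=8: 86
Match at i=8, j=12: x = 8·29 + 12 = 244.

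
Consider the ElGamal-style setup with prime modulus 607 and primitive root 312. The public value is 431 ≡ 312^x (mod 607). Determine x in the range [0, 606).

Baby-step giant-step with m = ceil(sqrt(606)) = 25.
Baby table (312^j mod 607 for j=0..24):
  0:1  1:312  2:224  3:83  4:402  5:382  6:212  7:588
  8:142  9:600  10:244  11:253  12:26  13:221  14:361  15:337
  16:133  17:220  18:49  19:113  20:50  21:425  22:274  23:508
  24:69
Giant step factor: 312^(-25) ≡ 148 (mod 607).
Scan 431·148^i mod 607 for i = 0, 1, …:
  i=0: 431   i=1: 53   i=2: 560   i=3: 328
  i=4: 591   i=5: 60   i=6: 382
Match at i=6, j=5: x = 6·25 + 5 = 155.

155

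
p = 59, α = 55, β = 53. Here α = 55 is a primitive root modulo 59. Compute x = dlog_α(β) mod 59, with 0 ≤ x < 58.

40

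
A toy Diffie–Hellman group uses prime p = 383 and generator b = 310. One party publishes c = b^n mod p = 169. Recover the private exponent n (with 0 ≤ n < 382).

28

Baby-step giant-step with m = ceil(sqrt(382)) = 20.
Baby table (310^j mod 383 for j=0..19):
  0:1  1:310  2:350  3:111  4:323  5:167  6:65  7:234
  8:153  9:321  10:313  11:131  12:12  13:273  14:370  15:183
  16:46  17:89  18:14  19:127
Giant step factor: 310^(-20) ≡ 223 (mod 383).
Scan 169·223^i mod 383 for i = 0, 1, …:
  i=0: 169   i=1: 153
Match at i=1, j=8: n = 1·20 + 8 = 28.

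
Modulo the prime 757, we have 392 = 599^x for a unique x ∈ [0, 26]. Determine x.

17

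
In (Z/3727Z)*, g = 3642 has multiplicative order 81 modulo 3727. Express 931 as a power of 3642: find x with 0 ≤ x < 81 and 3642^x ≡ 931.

Baby-step giant-step with m = ceil(sqrt(81)) = 9.
Baby table (3642^j mod 3727 for j=0..8):
  0:1  1:3642  2:3498  3:830  4:263  5:7  6:3132  7:2124
  8:2083
Giant step factor: 3642^(-9) ≡ 911 (mod 3727).
Scan 931·911^i mod 3727 for i = 0, 1, …:
  i=0: 931   i=1: 2112   i=2: 900   i=3: 3687
  i=4: 830
Match at i=4, j=3: x = 4·9 + 3 = 39.

39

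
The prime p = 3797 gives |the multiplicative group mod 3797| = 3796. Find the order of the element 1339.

The order of 1339 must divide p − 1 = 3796 = 2^2 · 13 · 73.
Divisors: 1, 2, 4, 13, 26, 52, 73, 146, 292, 949, 1898, 3796.
Check each in increasing order: 1339^1 ≡ 1339;  1339^2 ≡ 737;  1339^4 ≡ 198;  1339^13 ≡ 3434;  1339^26 ≡ 2671;  1339^52 ≡ 3475;  1339^73 ≡ 685;  1339^146 ≡ 2194;  1339^292 ≡ 2837;  1339^949 ≡ 3055;  1339^1898 ≡ 3796;  1339^3796 ≡ 1.
Smallest exponent giving 1 is 3796.

3796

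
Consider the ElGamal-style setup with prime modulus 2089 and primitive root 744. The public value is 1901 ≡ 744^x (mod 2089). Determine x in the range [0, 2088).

Baby-step giant-step with m = ceil(sqrt(2088)) = 46.
Baby table (744^j mod 2089 for j=0..45):
  0:1  1:744  2:2040  3:1146  4:312  5:249  6:1424  7:333
  8:1250  9:395  10:1420  11:1535  12:1446  13:2078  14:172  15:539
  16:2017  17:746  18:1439  19:1048  20:515  21:873  22:1922  23:1092
  24:1916  25:806  26:121  27:197  28:338  29:792  30:150  31:883
  32:1006  33:602  34:842  35:1837  36:522  37:1903  38:1579  39:758
  40:2011  41:460  42:1733  43:439  44:732  45:1468
Giant step factor: 744^(-46) ≡ 1936 (mod 2089).
Scan 1901·1936^i mod 2089 for i = 0, 1, …:
  i=0: 1901   i=1: 1607   i=2: 631   i=3: 1640
  i=4: 1849   i=5: 1207   i=6: 1250
Match at i=6, j=8: x = 6·46 + 8 = 284.

284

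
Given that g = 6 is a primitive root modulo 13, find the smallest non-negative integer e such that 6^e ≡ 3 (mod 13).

8

Successive powers of 6 modulo 13:
  6^0=1  6^1=6  6^2=10  6^3=8  6^4=9  6^5=2
  6^6=12  6^7=7  6^8=3
So 6^8 ≡ 3 (mod 13), giving e = 8.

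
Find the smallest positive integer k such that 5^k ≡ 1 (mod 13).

The order of 5 must divide p − 1 = 12 = 2^2 · 3.
Divisors: 1, 2, 3, 4, 6, 12.
Check each in increasing order: 5^1 ≡ 5;  5^2 ≡ 12;  5^3 ≡ 8;  5^4 ≡ 1.
Smallest exponent giving 1 is 4.

4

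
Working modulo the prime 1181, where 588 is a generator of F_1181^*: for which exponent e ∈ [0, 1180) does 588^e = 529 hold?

632

Baby-step giant-step with m = ceil(sqrt(1180)) = 35.
Baby table (588^j mod 1181 for j=0..34):
  0:1  1:588  2:892  3:132  4:851  5:825  6:890  7:137
  8:248  9:561  10:369  11:849  12:830  13:287  14:1054  15:908
  16:92  17:951  18:575  19:334  20:346  21:316  22:391  23:794
  24:377  25:829  26:880  27:162  28:776  29:422  30:126  31:866
  32:197  33:98  34:936
Giant step factor: 588^(-35) ≡ 1020 (mod 1181).
Scan 529·1020^i mod 1181 for i = 0, 1, …:
  i=0: 529   i=1: 1044   i=2: 799   i=3: 90
  i=4: 863   i=5: 415   i=6: 502   i=7: 667
  i=8: 84   i=9: 648     …   i=17: 728
  i=18: 892
Match at i=18, j=2: e = 18·35 + 2 = 632.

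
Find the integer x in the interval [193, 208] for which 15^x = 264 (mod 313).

Compute 15^193 mod 313 = 244, then multiply by 15 repeatedly:
  15^193=244  15^194=217  15^195=125  15^196=310  15^197=268
  15^198=264
Found 264 at exponent 198.

198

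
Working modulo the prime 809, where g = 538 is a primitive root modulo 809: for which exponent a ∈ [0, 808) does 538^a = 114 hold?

233

Baby-step giant-step with m = ceil(sqrt(808)) = 29.
Baby table (538^j mod 809 for j=0..28):
  0:1  1:538  2:631  3:507  4:133  5:362  6:596  7:284
  8:700  9:415  10:795  11:558  12:65  13:183  14:565  15:595
  16:555  17:69  18:717  19:662  20:196  21:278  22:708  23:674
  24:180  25:569  26:320  27:652  28:479
Giant step factor: 538^(-29) ≡ 57 (mod 809).
Scan 114·57^i mod 809 for i = 0, 1, …:
  i=0: 114   i=1: 26   i=2: 673   i=3: 338
  i=4: 659   i=5: 349   i=6: 477   i=7: 492
  i=8: 538
Match at i=8, j=1: a = 8·29 + 1 = 233.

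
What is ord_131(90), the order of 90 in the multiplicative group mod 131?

The order of 90 must divide p − 1 = 130 = 2 · 5 · 13.
Divisors: 1, 2, 5, 10, 13, 26, 65, 130.
Check each in increasing order: 90^1 ≡ 90;  90^2 ≡ 109;  90^5 ≡ 68;  90^10 ≡ 39;  90^13 ≡ 70;  90^26 ≡ 53;  90^65 ≡ 130;  90^130 ≡ 1.
Smallest exponent giving 1 is 130.

130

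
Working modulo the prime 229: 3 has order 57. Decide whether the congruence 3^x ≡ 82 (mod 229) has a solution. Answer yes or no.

82 ∈ ⟨3⟩ iff 82^57 ≡ 1 (mod 229), since |⟨3⟩| = 57.
82^57 mod 229 = 1.
Since 1 = 1, 82 lies in the subgroup.

yes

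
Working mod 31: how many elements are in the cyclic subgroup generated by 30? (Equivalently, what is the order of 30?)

2

The order of 30 must divide p − 1 = 30 = 2 · 3 · 5.
Divisors: 1, 2, 3, 5, 6, 10, 15, 30.
Check each in increasing order: 30^1 ≡ 30;  30^2 ≡ 1.
Smallest exponent giving 1 is 2.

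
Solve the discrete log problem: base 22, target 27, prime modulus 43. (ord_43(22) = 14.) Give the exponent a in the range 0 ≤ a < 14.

3

Successive powers of 22 modulo 43:
  22^0=1  22^1=22  22^2=11  22^3=27
So 22^3 ≡ 27 (mod 43), giving a = 3.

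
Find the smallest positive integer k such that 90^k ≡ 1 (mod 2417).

2416

The order of 90 must divide p − 1 = 2416 = 2^4 · 151.
Divisors: 1, 2, 4, 8, 16, 151, 302, 604, 1208, 2416.
Check each in increasing order: 90^1 ≡ 90;  90^2 ≡ 849;  90^4 ≡ 535;  90^8 ≡ 1019;  90^16 ≡ 1468;  90^151 ≡ 2350;  90^302 ≡ 2072;  90^604 ≡ 592;  90^1208 ≡ 2416;  90^2416 ≡ 1.
Smallest exponent giving 1 is 2416.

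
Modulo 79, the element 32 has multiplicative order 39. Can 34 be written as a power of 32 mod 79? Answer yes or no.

no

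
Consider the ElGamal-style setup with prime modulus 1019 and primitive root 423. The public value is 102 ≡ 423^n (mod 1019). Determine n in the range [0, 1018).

67

Baby-step giant-step with m = ceil(sqrt(1018)) = 32.
Baby table (423^j mod 1019 for j=0..31):
  0:1  1:423  2:604  3:742  4:14  5:827  6:304  7:198
  8:196  9:369  10:180  11:734  12:706  13:71  14:482  15:86
  16:713  17:994  18:634  19:185  20:811  21:669  22:724  23:552
  24:145  25:195  26:965  27:595  28:1011  29:692  30:263  31:178
Giant step factor: 423^(-32) ≡ 464 (mod 1019).
Scan 102·464^i mod 1019 for i = 0, 1, …:
  i=0: 102   i=1: 454   i=2: 742
Match at i=2, j=3: n = 2·32 + 3 = 67.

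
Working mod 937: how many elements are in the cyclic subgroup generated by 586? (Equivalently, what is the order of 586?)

The order of 586 must divide p − 1 = 936 = 2^3 · 3^2 · 13.
Divisors: 1, 2, 3, 4, 6, 8, 9, 12, 13, 18, 24, 26, 36, 39, 52, 72, 78, 104, 117, 156, 234, 312, 468, 936.
Check each in increasing order: 586^1 ≡ 586;  586^2 ≡ 454;  586^3 ≡ 873;  586^4 ≡ 913;  586^6 ≡ 348;  586^8 ≡ 576;  586^9 ≡ 216;  586^12 ≡ 231;  586^13 ≡ 438;  586^18 ≡ 743;  586^24 ≡ 889;  586^26 ≡ 696;  586^36 ≡ 156;  586^39 ≡ 323;  586^52 ≡ 924;  586^72 ≡ 911;  586^78 ≡ 322;  586^104 ≡ 169;  586^117 ≡ 936;  586^156 ≡ 614;  586^234 ≡ 1.
Smallest exponent giving 1 is 234.

234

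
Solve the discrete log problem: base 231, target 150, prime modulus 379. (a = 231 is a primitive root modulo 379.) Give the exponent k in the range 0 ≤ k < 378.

Baby-step giant-step with m = ceil(sqrt(378)) = 20.
Baby table (231^j mod 379 for j=0..19):
  0:1  1:231  2:301  3:174  4:20  5:72  6:335  7:69
  8:21  9:303  10:257  11:243  12:41  13:375  14:213  15:312
  16:62  17:299  18:91  19:176
Giant step factor: 231^(-20) ≡ 92 (mod 379).
Scan 150·92^i mod 379 for i = 0, 1, …:
  i=0: 150   i=1: 156   i=2: 329   i=3: 327
  i=4: 143   i=5: 270   i=6: 205   i=7: 289
  i=8: 58   i=9: 30     …   i=14: 54
  i=15: 41
Match at i=15, j=12: k = 15·20 + 12 = 312.

312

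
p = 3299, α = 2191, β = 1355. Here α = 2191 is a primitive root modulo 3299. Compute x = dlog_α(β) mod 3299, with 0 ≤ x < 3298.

970

Baby-step giant-step with m = ceil(sqrt(3298)) = 58.
Baby table (2191^j mod 3299 for j=0..57):
  0:1  1:2191  2:436  3:1865  4:2053  5:1586  6:1079  7:2005
  8:1986  9:3244  10:1558  11:2412  12:2993  13:2550  14:1843  15:37
  16:1891  17:2936  18:3025  19:84  20:2599  21:335  22:1607  23:904
  24:1264  25:1563  26:171  27:1874  28:1978  29:2211  30:1369  31:688
  32:3064  33:3058  34:3108  35:492  36:2498  37:77  38:458  39:582
  40:1748  41:3028  42:59  43:608  44:2631  45:1168  46:2363  47:1202
  48:980  49:2830  50:1709  51:54  52:2849  53:451  54:1740  55:1995
  56:3169  57:2183
Giant step factor: 2191^(-58) ≡ 2448 (mod 3299).
Scan 1355·2448^i mod 3299 for i = 0, 1, …:
  i=0: 1355   i=1: 1545   i=2: 1506   i=3: 1705
  i=4: 605   i=5: 3088   i=6: 1415   i=7: 3269
  i=8: 2437   i=9: 1184     …   i=15: 1066
  i=16: 59
Match at i=16, j=42: x = 16·58 + 42 = 970.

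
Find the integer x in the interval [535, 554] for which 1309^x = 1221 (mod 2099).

Compute 1309^535 mod 2099 = 1440, then multiply by 1309 repeatedly:
  1309^535=1440  1309^536=58  1309^537=358  1309^538=545  1309^539=1844
  1309^540=2045  1309^541=680  1309^542=144  1309^543=1685  1309^544=1715
  1309^545=1104  1309^546=1024  1309^547=1254  1309^548=68  1309^549=854
  1309^550=1218  1309^551=1221
Found 1221 at exponent 551.

551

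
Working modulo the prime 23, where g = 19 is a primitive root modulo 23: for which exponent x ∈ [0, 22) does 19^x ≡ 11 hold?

5

Successive powers of 19 modulo 23:
  19^0=1  19^1=19  19^2=16  19^3=5  19^4=3  19^5=11
So 19^5 ≡ 11 (mod 23), giving x = 5.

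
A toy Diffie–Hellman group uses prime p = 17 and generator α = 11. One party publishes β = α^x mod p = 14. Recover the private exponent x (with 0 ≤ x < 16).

Successive powers of 11 modulo 17:
  11^0=1  11^1=11  11^2=2  11^3=5  11^4=4  11^5=10
  11^6=8  11^7=3  11^8=16  11^9=6  11^10=15  11^11=12
  11^12=13  11^13=7  11^14=9  11^15=14
So 11^15 ≡ 14 (mod 17), giving x = 15.

15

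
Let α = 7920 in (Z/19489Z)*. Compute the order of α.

928

The order of 7920 must divide p − 1 = 19488 = 2^5 · 3 · 7 · 29.
Divisors: 1, 2, 3, 4, 6, 7, 8, 12, 14, 16, 21, 24, 28, 29, 32, 42, 48, 56, 58, 84, 87, 96, 112, 116, 168, 174, 203, 224, 232, 336, 348, 406, 464, 609, 672, 696, 812, 928, 1218, 1392, 1624, 2436, 2784, 3248, 4872, 6496, 9744, 19488.
Check each in increasing order: 7920^1 ≡ 7920;  7920^2 ≡ 10798;  7920^3 ≡ 2428;  7920^4 ≡ 13606;  7920^6 ≡ 9506;  7920^7 ≡ 1513;  7920^8 ≡ 16714;  7920^12 ≡ 13032;  7920^14 ≡ 8956;  7920^16 ≡ 2470;  7920^21 ≡ 5573;  7920^24 ≡ 5878;  7920^28 ≡ 12701;  7920^29 ≡ 9191;  7920^32 ≡ 843;  7920^42 ≡ 12352;  7920^48 ≡ 16376;  7920^56 ≡ 4948;  7920^58 ≡ 9155;  7920^84 ≡ 12012;  7920^87 ≡ 9592;  7920^96 ≡ 4736;  7920^112 ≡ 4520;  7920^116 ≡ 11325;  7920^168 ≡ 11077;  7920^174 ≡ 18384;  7920^203 ≡ 17203;  7920^224 ≡ 5928;  7920^232 ≡ 18005;  7920^336 ≡ 16674;  7920^348 ≡ 12707;  7920^406 ≡ 2744;  7920^464 ≡ 19488;  7920^609 ≡ 2674;  7920^672 ≡ 11691;  7920^696 ≡ 1484;  7920^812 ≡ 6782;  7920^928 ≡ 1.
Smallest exponent giving 1 is 928.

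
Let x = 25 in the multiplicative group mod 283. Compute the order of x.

141

The order of 25 must divide p − 1 = 282 = 2 · 3 · 47.
Divisors: 1, 2, 3, 6, 47, 94, 141, 282.
Check each in increasing order: 25^1 ≡ 25;  25^2 ≡ 59;  25^3 ≡ 60;  25^6 ≡ 204;  25^47 ≡ 44;  25^94 ≡ 238;  25^141 ≡ 1.
Smallest exponent giving 1 is 141.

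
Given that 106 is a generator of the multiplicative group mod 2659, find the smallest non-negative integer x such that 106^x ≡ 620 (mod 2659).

Baby-step giant-step with m = ceil(sqrt(2658)) = 52.
Baby table (106^j mod 2659 for j=0..51):
  0:1  1:106  2:600  3:2443  4:1035  5:691  6:1453  7:2455
  8:2307  9:2573  10:1520  11:1580  12:2622  13:1396  14:1731  15:15
  16:1590  17:1023  18:2078  19:2230  20:2388  21:523  22:2258  23:38
  24:1369  25:1528  26:2428  27:2104  28:2327  29:2034  30:225  31:2578
  32:2050  33:1921  34:1542  35:1253  36:2527  37:1962  38:570  39:1922
  40:1648  41:1853  42:2311  43:338  44:1261  45:716  46:1444  47:1501
  48:2225  49:1858  50:182  51:679
Giant step factor: 106^(-52) ≡ 2042 (mod 2659).
Scan 620·2042^i mod 2659 for i = 0, 1, …:
  i=0: 620   i=1: 356   i=2: 1045   i=3: 1372
  i=4: 1697   i=5: 597   i=6: 1252   i=7: 1285
  i=8: 2196   i=9: 1158     …   i=34: 502
  i=35: 1369
Match at i=35, j=24: x = 35·52 + 24 = 1844.

1844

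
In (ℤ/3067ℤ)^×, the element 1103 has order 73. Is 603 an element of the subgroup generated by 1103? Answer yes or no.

yes

603 ∈ ⟨1103⟩ iff 603^73 ≡ 1 (mod 3067), since |⟨1103⟩| = 73.
603^73 mod 3067 = 1.
Since 1 = 1, 603 lies in the subgroup.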